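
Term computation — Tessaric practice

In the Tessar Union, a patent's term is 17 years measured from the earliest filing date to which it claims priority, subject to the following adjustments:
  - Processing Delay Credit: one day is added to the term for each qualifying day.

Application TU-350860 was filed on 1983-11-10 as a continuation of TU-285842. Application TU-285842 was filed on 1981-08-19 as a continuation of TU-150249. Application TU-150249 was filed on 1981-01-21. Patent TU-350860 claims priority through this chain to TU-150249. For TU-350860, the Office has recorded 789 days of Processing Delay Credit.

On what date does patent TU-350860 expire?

Earliest priority filing: 21 January 1981.
Base term: 21 January 1981 + 17 years → 21 January 1998.
Processing Delay Credit: +789 days → 20 March 2000.

2000-03-20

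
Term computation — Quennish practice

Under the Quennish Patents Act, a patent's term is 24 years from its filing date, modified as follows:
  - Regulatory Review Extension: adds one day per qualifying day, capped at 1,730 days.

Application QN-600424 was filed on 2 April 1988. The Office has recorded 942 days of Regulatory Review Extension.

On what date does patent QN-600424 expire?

October 31, 2014

Base term: filing date + 24 years → 2 April 2012.
Regulatory Review Extension: 942 days (within the 1730-day cap) → +942 days → 31 October 2014.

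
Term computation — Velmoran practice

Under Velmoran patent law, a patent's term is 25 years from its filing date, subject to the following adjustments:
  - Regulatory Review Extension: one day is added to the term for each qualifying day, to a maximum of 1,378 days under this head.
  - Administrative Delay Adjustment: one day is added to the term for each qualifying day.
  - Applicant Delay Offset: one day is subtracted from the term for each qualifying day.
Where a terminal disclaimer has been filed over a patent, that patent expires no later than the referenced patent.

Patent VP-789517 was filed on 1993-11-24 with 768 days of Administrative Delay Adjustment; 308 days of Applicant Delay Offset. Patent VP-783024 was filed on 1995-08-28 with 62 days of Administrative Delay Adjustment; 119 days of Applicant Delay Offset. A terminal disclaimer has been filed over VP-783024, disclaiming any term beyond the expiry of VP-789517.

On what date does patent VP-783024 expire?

February 27, 2020

Natural term of VP-783024:
  Base: filing + 25 years → 28 August 2020.
  Administrative Delay Adjustment: +62 days → 29 October 2020.
  Applicant Delay Offset: −119 days → 2 July 2020.
Expiry of referenced patent VP-789517:
  Base: filing + 25 years → 24 November 2018.
  Administrative Delay Adjustment: +768 days → 31 December 2020.
  Applicant Delay Offset: −308 days → 27 February 2020.
Terminal disclaimer: VP-783024 expires on the earlier of 2 July 2020 and 27 February 2020.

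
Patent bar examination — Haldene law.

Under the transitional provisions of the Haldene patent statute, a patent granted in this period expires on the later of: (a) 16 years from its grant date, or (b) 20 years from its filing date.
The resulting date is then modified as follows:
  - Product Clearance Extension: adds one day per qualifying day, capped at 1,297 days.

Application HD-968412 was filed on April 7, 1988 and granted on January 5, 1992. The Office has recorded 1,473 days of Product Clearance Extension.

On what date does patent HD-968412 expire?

2011-10-26

(a) grant + 16 years → 5 January 2008.
(b) filing + 20 years → 7 April 2008.
Later of the two: 7 April 2008.
Product Clearance Extension: 1473 days claimed exceeds the 1297-day cap, so +1297 days → 26 October 2011.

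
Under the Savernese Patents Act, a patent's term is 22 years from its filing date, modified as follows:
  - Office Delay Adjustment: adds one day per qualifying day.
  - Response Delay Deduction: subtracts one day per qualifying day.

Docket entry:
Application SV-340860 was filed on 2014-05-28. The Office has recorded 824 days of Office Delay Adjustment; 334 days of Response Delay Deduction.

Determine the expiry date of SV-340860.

Base term: filing date + 22 years → 28 May 2036.
Office Delay Adjustment: +824 days → 30 August 2038.
Response Delay Deduction: −334 days → 30 September 2037.

September 30, 2037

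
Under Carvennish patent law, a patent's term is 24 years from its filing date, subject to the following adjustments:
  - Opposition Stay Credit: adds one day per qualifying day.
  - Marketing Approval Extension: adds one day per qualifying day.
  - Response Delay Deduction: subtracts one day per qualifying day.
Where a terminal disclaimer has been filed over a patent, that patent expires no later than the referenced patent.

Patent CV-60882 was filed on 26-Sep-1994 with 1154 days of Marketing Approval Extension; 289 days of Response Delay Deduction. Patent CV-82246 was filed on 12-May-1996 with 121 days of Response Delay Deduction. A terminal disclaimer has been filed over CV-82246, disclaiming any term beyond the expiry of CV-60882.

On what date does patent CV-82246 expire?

2020-01-12

Natural term of CV-82246:
  Base: filing + 24 years → 12 May 2020.
  Response Delay Deduction: −121 days → 12 January 2020.
Expiry of referenced patent CV-60882:
  Base: filing + 24 years → 26 September 2018.
  Marketing Approval Extension: +1154 days → 23 November 2021.
  Response Delay Deduction: −289 days → 7 February 2021.
Terminal disclaimer: CV-82246 expires on the earlier of 12 January 2020 and 7 February 2021.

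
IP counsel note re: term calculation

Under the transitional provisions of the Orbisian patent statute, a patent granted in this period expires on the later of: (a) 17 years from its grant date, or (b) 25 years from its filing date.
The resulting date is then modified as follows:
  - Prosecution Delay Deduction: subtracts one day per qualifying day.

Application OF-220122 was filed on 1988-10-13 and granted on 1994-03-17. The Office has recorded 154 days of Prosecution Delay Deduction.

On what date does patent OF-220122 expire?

(a) grant + 17 years → 17 March 2011.
(b) filing + 25 years → 13 October 2013.
Later of the two: 13 October 2013.
Prosecution Delay Deduction: −154 days → 12 May 2013.

May 12, 2013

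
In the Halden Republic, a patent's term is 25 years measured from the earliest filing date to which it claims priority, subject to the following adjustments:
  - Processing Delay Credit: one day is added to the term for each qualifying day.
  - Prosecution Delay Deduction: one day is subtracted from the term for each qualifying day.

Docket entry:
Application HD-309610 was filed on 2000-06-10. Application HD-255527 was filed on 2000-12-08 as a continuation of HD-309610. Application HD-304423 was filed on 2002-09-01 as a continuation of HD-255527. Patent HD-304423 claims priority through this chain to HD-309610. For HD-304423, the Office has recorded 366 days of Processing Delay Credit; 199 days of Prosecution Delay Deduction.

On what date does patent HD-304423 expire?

Earliest priority filing: 10 June 2000.
Base term: 10 June 2000 + 25 years → 10 June 2025.
Processing Delay Credit: +366 days → 11 June 2026.
Prosecution Delay Deduction: −199 days → 24 November 2025.

November 24, 2025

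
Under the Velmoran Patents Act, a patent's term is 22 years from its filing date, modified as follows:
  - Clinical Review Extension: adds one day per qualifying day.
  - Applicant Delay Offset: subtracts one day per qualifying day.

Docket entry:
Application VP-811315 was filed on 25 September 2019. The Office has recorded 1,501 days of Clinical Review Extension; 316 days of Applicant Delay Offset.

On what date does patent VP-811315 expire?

2044-12-23

Base term: filing date + 22 years → 25 September 2041.
Clinical Review Extension: +1501 days → 4 November 2045.
Applicant Delay Offset: −316 days → 23 December 2044.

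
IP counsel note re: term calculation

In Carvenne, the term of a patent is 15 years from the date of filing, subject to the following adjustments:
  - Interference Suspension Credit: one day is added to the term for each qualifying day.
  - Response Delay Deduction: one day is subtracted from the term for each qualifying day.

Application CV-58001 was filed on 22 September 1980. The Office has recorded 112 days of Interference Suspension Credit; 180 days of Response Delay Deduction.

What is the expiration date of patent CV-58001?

Base term: filing date + 15 years → 22 September 1995.
Interference Suspension Credit: +112 days → 12 January 1996.
Response Delay Deduction: −180 days → 16 July 1995.

1995-07-16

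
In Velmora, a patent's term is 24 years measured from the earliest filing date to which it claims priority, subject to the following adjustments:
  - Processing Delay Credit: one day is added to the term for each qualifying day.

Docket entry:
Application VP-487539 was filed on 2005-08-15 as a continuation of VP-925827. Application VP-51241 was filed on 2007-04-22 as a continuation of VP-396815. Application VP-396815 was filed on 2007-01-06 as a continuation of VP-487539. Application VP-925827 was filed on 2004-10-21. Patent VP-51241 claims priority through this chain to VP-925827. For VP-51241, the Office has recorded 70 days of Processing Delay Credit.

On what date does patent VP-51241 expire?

Earliest priority filing: 21 October 2004.
Base term: 21 October 2004 + 24 years → 21 October 2028.
Processing Delay Credit: +70 days → 30 December 2028.

2028-12-30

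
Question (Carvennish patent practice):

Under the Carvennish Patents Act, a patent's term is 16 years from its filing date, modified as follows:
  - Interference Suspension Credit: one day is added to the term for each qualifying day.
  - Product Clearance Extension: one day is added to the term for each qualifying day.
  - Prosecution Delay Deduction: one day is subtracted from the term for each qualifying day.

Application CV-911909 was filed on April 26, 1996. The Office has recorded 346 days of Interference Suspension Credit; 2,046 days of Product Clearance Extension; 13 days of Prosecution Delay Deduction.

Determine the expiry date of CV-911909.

Base term: filing date + 16 years → 26 April 2012.
Interference Suspension Credit: +346 days → 7 April 2013.
Product Clearance Extension: +2046 days → 13 November 2018.
Prosecution Delay Deduction: −13 days → 31 October 2018.

October 31, 2018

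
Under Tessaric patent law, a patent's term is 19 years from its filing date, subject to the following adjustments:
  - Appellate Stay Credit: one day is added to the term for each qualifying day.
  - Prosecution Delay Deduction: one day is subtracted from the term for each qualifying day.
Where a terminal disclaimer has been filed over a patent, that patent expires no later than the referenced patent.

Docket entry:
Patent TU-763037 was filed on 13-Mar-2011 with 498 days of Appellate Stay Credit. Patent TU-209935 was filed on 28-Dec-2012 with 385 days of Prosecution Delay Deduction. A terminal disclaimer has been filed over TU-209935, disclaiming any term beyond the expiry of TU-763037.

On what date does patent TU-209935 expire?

2030-12-08

Natural term of TU-209935:
  Base: filing + 19 years → 28 December 2031.
  Prosecution Delay Deduction: −385 days → 8 December 2030.
Expiry of referenced patent TU-763037:
  Base: filing + 19 years → 13 March 2030.
  Appellate Stay Credit: +498 days → 24 July 2031.
Terminal disclaimer: TU-209935 expires on the earlier of 8 December 2030 and 24 July 2031.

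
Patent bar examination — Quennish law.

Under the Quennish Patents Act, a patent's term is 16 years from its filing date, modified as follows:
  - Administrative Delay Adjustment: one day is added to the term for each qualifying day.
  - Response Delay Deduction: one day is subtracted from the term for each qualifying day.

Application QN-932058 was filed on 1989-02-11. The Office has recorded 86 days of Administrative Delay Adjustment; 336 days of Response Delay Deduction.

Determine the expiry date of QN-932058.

Base term: filing date + 16 years → 11 February 2005.
Administrative Delay Adjustment: +86 days → 8 May 2005.
Response Delay Deduction: −336 days → 6 June 2004.

June 6, 2004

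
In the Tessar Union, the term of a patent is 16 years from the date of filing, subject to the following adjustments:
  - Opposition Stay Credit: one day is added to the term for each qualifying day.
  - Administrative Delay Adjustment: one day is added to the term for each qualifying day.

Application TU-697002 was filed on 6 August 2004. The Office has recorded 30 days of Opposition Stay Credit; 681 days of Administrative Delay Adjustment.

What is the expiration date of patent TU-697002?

July 18, 2022

Base term: filing date + 16 years → 6 August 2020.
Opposition Stay Credit: +30 days → 5 September 2020.
Administrative Delay Adjustment: +681 days → 18 July 2022.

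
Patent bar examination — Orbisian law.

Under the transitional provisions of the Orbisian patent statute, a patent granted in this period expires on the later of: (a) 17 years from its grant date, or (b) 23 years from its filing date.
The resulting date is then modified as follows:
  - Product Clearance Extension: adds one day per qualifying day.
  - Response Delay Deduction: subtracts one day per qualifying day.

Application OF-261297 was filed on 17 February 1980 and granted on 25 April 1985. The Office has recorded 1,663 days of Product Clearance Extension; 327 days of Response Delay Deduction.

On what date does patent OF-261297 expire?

2006-10-15

(a) grant + 17 years → 25 April 2002.
(b) filing + 23 years → 17 February 2003.
Later of the two: 17 February 2003.
Product Clearance Extension: +1663 days → 7 September 2007.
Response Delay Deduction: −327 days → 15 October 2006.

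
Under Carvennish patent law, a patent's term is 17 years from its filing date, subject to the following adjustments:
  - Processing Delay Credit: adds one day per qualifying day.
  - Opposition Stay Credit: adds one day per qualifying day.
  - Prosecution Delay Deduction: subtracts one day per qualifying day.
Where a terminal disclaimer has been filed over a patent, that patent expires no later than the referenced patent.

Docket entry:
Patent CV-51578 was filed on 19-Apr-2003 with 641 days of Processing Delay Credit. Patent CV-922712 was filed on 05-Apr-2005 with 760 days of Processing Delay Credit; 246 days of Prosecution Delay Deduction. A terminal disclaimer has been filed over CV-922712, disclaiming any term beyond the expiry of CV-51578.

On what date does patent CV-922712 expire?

2022-01-20

Natural term of CV-922712:
  Base: filing + 17 years → 5 April 2022.
  Processing Delay Credit: +760 days → 4 May 2024.
  Prosecution Delay Deduction: −246 days → 1 September 2023.
Expiry of referenced patent CV-51578:
  Base: filing + 17 years → 19 April 2020.
  Processing Delay Credit: +641 days → 20 January 2022.
Terminal disclaimer: CV-922712 expires on the earlier of 1 September 2023 and 20 January 2022.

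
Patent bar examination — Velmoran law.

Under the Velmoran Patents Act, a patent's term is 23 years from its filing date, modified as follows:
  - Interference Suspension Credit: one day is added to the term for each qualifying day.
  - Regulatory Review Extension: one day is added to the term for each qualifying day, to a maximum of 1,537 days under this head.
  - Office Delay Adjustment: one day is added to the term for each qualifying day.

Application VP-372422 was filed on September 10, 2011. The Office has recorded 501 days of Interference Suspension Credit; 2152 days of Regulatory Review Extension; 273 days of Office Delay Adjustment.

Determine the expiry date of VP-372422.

Base term: filing date + 23 years → 10 September 2034.
Interference Suspension Credit: +501 days → 24 January 2036.
Regulatory Review Extension: 2152 days claimed exceeds the 1537-day cap, so +1537 days → 9 April 2040.
Office Delay Adjustment: +273 days → 7 January 2041.

2041-01-07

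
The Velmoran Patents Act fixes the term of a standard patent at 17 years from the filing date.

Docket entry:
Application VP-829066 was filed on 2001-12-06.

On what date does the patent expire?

Filing date + 17 years → 6 December 2018.

December 6, 2018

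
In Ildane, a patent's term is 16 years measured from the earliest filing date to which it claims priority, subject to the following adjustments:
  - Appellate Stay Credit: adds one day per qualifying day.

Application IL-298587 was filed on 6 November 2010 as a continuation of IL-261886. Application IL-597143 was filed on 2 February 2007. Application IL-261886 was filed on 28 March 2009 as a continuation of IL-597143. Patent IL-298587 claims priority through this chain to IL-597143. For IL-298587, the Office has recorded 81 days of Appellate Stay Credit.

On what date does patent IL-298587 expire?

2023-04-24

Earliest priority filing: 2 February 2007.
Base term: 2 February 2007 + 16 years → 2 February 2023.
Appellate Stay Credit: +81 days → 24 April 2023.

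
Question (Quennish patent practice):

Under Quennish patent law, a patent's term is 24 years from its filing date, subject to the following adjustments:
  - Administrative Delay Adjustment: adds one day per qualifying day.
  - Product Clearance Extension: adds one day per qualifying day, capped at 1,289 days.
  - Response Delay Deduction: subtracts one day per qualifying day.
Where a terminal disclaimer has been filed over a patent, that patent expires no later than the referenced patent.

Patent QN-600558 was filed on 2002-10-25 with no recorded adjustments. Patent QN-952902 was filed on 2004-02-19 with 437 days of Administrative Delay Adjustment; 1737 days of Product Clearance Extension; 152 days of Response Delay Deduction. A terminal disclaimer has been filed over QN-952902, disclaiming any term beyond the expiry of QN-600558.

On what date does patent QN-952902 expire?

Natural term of QN-952902:
  Base: filing + 24 years → 19 February 2028.
  Administrative Delay Adjustment: +437 days → 1 May 2029.
  Product Clearance Extension: 1737 days claimed exceeds the 1289-day cap, so +1289 days → 10 November 2032.
  Response Delay Deduction: −152 days → 11 June 2032.
Expiry of referenced patent QN-600558:
  Base: filing + 24 years → 25 October 2026.
Terminal disclaimer: QN-952902 expires on the earlier of 11 June 2032 and 25 October 2026.

2026-10-25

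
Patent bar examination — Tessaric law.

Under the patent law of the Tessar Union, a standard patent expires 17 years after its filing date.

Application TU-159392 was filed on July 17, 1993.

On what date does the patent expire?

Filing date + 17 years → 17 July 2010.

2010-07-17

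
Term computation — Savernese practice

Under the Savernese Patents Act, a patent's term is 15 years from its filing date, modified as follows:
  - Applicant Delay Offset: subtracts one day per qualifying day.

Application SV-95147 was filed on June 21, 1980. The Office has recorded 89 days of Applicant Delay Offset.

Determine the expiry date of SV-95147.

1995-03-24

Base term: filing date + 15 years → 21 June 1995.
Applicant Delay Offset: −89 days → 24 March 1995.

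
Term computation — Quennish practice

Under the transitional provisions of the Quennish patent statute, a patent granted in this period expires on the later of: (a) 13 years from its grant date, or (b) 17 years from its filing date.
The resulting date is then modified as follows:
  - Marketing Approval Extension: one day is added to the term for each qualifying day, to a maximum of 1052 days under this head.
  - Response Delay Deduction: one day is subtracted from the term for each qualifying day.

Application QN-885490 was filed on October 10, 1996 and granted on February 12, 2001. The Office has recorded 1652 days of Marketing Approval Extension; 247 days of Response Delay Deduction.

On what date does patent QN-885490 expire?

April 27, 2016

(a) grant + 13 years → 12 February 2014.
(b) filing + 17 years → 10 October 2013.
Later of the two: 12 February 2014.
Marketing Approval Extension: 1652 days claimed exceeds the 1052-day cap, so +1052 days → 30 December 2016.
Response Delay Deduction: −247 days → 27 April 2016.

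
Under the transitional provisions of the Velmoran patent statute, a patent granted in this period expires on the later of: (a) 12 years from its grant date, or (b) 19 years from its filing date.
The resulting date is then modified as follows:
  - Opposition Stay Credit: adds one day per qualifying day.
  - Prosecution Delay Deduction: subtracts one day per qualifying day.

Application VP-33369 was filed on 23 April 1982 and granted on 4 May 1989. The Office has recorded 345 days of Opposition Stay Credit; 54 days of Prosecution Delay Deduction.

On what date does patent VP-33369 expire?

2002-02-19

(a) grant + 12 years → 4 May 2001.
(b) filing + 19 years → 23 April 2001.
Later of the two: 4 May 2001.
Opposition Stay Credit: +345 days → 14 April 2002.
Prosecution Delay Deduction: −54 days → 19 February 2002.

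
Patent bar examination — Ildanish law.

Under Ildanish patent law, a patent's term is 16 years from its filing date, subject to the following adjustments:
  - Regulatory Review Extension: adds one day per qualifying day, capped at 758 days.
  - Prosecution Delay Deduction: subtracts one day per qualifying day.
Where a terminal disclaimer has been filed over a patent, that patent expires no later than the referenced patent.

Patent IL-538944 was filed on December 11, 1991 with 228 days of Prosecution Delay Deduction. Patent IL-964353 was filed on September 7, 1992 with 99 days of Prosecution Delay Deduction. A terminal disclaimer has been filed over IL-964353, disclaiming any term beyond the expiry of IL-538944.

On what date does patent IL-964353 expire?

Natural term of IL-964353:
  Base: filing + 16 years → 7 September 2008.
  Prosecution Delay Deduction: −99 days → 31 May 2008.
Expiry of referenced patent IL-538944:
  Base: filing + 16 years → 11 December 2007.
  Prosecution Delay Deduction: −228 days → 27 April 2007.
Terminal disclaimer: IL-964353 expires on the earlier of 31 May 2008 and 27 April 2007.

2007-04-27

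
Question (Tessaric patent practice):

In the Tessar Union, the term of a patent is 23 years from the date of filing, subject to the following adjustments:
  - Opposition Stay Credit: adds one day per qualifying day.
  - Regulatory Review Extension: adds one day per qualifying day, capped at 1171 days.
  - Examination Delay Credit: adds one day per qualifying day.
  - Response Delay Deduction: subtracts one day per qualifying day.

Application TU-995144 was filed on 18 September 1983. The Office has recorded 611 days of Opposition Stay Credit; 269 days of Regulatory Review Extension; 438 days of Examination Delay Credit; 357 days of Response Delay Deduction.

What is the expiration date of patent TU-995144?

May 6, 2009

Base term: filing date + 23 years → 18 September 2006.
Opposition Stay Credit: +611 days → 21 May 2008.
Regulatory Review Extension: 269 days (within the 1171-day cap) → +269 days → 14 February 2009.
Examination Delay Credit: +438 days → 28 April 2010.
Response Delay Deduction: −357 days → 6 May 2009.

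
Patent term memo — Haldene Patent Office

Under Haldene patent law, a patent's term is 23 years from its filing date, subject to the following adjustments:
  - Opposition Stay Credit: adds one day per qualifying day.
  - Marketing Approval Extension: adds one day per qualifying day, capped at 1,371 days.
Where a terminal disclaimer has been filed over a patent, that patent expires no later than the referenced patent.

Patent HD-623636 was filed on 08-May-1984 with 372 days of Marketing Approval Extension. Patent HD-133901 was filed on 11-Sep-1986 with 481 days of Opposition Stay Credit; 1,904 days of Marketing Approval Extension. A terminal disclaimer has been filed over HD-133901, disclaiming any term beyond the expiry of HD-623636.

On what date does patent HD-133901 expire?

May 14, 2008

Natural term of HD-133901:
  Base: filing + 23 years → 11 September 2009.
  Opposition Stay Credit: +481 days → 5 January 2011.
  Marketing Approval Extension: 1904 days claimed exceeds the 1371-day cap, so +1371 days → 7 October 2014.
Expiry of referenced patent HD-623636:
  Base: filing + 23 years → 8 May 2007.
  Marketing Approval Extension: 372 days (within the 1371-day cap) → +372 days → 14 May 2008.
Terminal disclaimer: HD-133901 expires on the earlier of 7 October 2014 and 14 May 2008.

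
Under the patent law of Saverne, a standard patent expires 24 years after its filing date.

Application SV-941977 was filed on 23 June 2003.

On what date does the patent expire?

Filing date + 24 years → 23 June 2027.

2027-06-23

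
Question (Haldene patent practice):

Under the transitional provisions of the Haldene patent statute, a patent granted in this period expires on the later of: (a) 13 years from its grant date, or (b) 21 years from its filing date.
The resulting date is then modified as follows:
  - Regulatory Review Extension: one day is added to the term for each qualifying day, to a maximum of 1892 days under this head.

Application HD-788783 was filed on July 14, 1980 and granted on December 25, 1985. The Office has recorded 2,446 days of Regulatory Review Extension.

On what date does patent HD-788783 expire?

September 18, 2006

(a) grant + 13 years → 25 December 1998.
(b) filing + 21 years → 14 July 2001.
Later of the two: 14 July 2001.
Regulatory Review Extension: 2446 days claimed exceeds the 1892-day cap, so +1892 days → 18 September 2006.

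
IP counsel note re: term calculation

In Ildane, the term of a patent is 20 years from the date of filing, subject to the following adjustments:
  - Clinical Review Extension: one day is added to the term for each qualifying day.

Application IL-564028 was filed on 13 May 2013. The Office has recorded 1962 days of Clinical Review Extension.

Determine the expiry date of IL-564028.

Base term: filing date + 20 years → 13 May 2033.
Clinical Review Extension: +1962 days → 26 September 2038.

2038-09-26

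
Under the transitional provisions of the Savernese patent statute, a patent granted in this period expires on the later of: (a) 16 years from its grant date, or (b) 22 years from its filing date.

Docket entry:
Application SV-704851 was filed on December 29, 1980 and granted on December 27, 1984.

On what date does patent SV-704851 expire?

December 29, 2002

(a) grant + 16 years → 27 December 2000.
(b) filing + 22 years → 29 December 2002.
Later of the two: 29 December 2002.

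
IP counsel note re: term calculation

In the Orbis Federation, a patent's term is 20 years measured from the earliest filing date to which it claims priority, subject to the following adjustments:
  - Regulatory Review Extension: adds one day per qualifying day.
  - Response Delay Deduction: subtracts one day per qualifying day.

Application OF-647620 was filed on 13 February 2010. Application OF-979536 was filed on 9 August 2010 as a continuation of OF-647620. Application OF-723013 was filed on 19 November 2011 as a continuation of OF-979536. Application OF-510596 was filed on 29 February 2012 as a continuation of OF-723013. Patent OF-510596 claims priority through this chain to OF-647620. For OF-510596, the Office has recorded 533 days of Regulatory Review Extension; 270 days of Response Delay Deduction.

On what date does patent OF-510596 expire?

Earliest priority filing: 13 February 2010.
Base term: 13 February 2010 + 20 years → 13 February 2030.
Regulatory Review Extension: +533 days → 31 July 2031.
Response Delay Deduction: −270 days → 3 November 2030.

2030-11-03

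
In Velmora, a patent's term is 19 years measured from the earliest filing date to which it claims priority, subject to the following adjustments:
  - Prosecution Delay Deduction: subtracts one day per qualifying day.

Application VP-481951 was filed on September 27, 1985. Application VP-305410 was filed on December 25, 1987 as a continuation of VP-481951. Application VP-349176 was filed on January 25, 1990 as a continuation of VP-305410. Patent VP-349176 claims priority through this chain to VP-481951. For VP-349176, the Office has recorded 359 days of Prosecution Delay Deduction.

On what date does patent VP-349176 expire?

October 4, 2003

Earliest priority filing: 27 September 1985.
Base term: 27 September 1985 + 19 years → 27 September 2004.
Prosecution Delay Deduction: −359 days → 4 October 2003.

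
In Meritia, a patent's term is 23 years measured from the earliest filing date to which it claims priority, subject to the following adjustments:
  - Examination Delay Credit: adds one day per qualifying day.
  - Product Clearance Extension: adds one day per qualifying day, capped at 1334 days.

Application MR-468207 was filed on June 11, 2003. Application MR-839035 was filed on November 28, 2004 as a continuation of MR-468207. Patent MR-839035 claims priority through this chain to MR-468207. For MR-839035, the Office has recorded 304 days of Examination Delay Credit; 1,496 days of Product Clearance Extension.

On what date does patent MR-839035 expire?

Earliest priority filing: 11 June 2003.
Base term: 11 June 2003 + 23 years → 11 June 2026.
Examination Delay Credit: +304 days → 11 April 2027.
Product Clearance Extension: 1496 days claimed exceeds the 1334-day cap, so +1334 days → 5 December 2030.

December 5, 2030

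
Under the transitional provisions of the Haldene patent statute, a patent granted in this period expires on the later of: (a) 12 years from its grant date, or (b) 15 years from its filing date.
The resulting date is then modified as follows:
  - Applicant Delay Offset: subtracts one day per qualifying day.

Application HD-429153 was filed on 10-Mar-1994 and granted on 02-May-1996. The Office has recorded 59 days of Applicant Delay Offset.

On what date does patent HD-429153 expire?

January 10, 2009

(a) grant + 12 years → 2 May 2008.
(b) filing + 15 years → 10 March 2009.
Later of the two: 10 March 2009.
Applicant Delay Offset: −59 days → 10 January 2009.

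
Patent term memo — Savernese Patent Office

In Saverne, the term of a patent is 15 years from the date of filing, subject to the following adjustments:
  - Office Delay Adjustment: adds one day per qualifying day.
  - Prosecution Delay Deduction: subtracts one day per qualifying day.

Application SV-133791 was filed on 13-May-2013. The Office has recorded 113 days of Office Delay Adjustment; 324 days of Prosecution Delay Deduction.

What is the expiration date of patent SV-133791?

Base term: filing date + 15 years → 13 May 2028.
Office Delay Adjustment: +113 days → 3 September 2028.
Prosecution Delay Deduction: −324 days → 15 October 2027.

2027-10-15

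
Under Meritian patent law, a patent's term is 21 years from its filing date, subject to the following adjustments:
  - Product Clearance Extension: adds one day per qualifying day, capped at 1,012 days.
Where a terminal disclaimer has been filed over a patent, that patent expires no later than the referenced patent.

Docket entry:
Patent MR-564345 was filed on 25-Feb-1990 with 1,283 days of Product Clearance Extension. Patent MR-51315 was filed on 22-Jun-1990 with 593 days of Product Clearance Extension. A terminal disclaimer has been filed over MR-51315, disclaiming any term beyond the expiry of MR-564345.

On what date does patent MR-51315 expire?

February 4, 2013

Natural term of MR-51315:
  Base: filing + 21 years → 22 June 2011.
  Product Clearance Extension: 593 days (within the 1012-day cap) → +593 days → 4 February 2013.
Expiry of referenced patent MR-564345:
  Base: filing + 21 years → 25 February 2011.
  Product Clearance Extension: 1283 days claimed exceeds the 1012-day cap, so +1012 days → 3 December 2013.
Terminal disclaimer: MR-51315 expires on the earlier of 4 February 2013 and 3 December 2013.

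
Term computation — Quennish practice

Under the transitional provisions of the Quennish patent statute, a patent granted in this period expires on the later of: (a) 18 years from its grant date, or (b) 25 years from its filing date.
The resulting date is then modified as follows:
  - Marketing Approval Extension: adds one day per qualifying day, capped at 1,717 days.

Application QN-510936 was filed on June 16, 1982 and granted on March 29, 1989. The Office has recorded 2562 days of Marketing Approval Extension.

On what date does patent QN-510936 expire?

(a) grant + 18 years → 29 March 2007.
(b) filing + 25 years → 16 June 2007.
Later of the two: 16 June 2007.
Marketing Approval Extension: 2562 days claimed exceeds the 1717-day cap, so +1717 days → 27 February 2012.

February 27, 2012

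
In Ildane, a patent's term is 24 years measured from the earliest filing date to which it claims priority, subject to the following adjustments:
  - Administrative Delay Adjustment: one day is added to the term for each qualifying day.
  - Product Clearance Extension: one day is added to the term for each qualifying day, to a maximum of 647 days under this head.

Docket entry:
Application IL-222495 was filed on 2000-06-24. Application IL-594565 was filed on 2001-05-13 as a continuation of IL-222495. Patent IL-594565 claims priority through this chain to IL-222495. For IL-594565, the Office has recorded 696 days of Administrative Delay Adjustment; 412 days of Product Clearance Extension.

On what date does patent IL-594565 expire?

July 7, 2027

Earliest priority filing: 24 June 2000.
Base term: 24 June 2000 + 24 years → 24 June 2024.
Administrative Delay Adjustment: +696 days → 21 May 2026.
Product Clearance Extension: 412 days (within the 647-day cap) → +412 days → 7 July 2027.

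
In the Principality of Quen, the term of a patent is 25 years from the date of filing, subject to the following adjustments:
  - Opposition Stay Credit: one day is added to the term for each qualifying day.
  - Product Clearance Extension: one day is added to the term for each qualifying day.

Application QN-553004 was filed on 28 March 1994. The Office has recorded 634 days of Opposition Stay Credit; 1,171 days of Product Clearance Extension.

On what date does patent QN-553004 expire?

Base term: filing date + 25 years → 28 March 2019.
Opposition Stay Credit: +634 days → 21 December 2020.
Product Clearance Extension: +1171 days → 6 March 2024.

2024-03-06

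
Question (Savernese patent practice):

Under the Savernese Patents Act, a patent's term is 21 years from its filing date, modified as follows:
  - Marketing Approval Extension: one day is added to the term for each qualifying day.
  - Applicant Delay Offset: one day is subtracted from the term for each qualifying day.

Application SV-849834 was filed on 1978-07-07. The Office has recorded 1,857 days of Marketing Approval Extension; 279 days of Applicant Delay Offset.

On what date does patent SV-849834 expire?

Base term: filing date + 21 years → 7 July 1999.
Marketing Approval Extension: +1857 days → 6 August 2004.
Applicant Delay Offset: −279 days → 1 November 2003.

November 1, 2003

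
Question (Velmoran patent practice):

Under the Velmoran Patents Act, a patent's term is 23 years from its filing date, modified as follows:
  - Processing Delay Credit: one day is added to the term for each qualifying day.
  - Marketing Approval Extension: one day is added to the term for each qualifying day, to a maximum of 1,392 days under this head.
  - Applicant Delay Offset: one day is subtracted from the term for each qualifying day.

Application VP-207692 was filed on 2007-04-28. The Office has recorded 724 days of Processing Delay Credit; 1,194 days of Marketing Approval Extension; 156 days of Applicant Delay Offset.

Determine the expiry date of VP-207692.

Base term: filing date + 23 years → 28 April 2030.
Processing Delay Credit: +724 days → 21 April 2032.
Marketing Approval Extension: 1194 days (within the 1392-day cap) → +1194 days → 29 July 2035.
Applicant Delay Offset: −156 days → 23 February 2035.

February 23, 2035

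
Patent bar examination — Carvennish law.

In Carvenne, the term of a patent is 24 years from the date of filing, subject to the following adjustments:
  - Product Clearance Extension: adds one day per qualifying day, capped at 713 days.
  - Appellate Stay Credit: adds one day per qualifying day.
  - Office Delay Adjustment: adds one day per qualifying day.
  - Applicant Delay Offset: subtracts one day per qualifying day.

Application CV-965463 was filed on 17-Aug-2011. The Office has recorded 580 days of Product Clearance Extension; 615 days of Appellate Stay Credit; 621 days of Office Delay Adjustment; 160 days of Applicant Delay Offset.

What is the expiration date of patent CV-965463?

Base term: filing date + 24 years → 17 August 2035.
Product Clearance Extension: 580 days (within the 713-day cap) → +580 days → 19 March 2037.
Appellate Stay Credit: +615 days → 24 November 2038.
Office Delay Adjustment: +621 days → 6 August 2040.
Applicant Delay Offset: −160 days → 28 February 2040.

2040-02-28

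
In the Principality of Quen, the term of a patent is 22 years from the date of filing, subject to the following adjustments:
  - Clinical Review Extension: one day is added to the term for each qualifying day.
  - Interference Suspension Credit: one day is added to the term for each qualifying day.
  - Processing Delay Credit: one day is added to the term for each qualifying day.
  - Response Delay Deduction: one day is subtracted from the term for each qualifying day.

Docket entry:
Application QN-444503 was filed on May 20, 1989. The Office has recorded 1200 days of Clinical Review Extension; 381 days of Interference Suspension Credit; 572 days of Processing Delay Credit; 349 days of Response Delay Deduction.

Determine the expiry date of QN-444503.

2016-04-27

Base term: filing date + 22 years → 20 May 2011.
Clinical Review Extension: +1200 days → 1 September 2014.
Interference Suspension Credit: +381 days → 17 September 2015.
Processing Delay Credit: +572 days → 11 April 2017.
Response Delay Deduction: −349 days → 27 April 2016.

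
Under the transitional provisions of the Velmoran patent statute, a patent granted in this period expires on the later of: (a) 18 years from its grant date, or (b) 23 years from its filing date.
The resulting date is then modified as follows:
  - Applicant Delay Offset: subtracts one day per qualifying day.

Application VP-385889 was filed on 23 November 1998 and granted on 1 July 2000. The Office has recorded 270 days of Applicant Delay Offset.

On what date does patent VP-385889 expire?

February 26, 2021

(a) grant + 18 years → 1 July 2018.
(b) filing + 23 years → 23 November 2021.
Later of the two: 23 November 2021.
Applicant Delay Offset: −270 days → 26 February 2021.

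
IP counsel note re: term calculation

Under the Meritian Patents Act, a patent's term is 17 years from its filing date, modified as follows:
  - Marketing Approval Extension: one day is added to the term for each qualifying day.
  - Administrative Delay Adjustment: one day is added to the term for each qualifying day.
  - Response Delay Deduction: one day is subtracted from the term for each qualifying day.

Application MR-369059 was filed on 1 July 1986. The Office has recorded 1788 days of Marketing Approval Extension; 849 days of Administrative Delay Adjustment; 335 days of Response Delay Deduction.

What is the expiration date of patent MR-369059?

2009-10-19

Base term: filing date + 17 years → 1 July 2003.
Marketing Approval Extension: +1788 days → 23 May 2008.
Administrative Delay Adjustment: +849 days → 19 September 2010.
Response Delay Deduction: −335 days → 19 October 2009.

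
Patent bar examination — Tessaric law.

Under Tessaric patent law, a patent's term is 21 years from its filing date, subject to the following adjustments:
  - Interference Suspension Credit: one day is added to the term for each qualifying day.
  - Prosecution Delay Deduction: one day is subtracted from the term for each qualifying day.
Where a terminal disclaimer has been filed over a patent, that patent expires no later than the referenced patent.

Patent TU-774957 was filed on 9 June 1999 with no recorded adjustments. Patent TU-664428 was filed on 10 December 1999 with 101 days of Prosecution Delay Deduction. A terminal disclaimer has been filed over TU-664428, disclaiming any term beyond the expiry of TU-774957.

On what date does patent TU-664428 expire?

2020-06-09

Natural term of TU-664428:
  Base: filing + 21 years → 10 December 2020.
  Prosecution Delay Deduction: −101 days → 31 August 2020.
Expiry of referenced patent TU-774957:
  Base: filing + 21 years → 9 June 2020.
Terminal disclaimer: TU-664428 expires on the earlier of 31 August 2020 and 9 June 2020.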